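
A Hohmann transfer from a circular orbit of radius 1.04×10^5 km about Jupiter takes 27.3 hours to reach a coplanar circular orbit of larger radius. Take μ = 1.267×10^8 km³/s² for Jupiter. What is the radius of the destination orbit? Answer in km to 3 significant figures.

r₂ = 8.93×10^5 km

Transfer time t = 27.3 hours = 98280 s, and t = π√(a_t³/μ).
So a_t = (μ t²/π²)^(1/3) = (1.267×10^8 × (98280)² / π²)^(1/3) = 4.9866×10^5 km.
Since a_t = (r₁ + r₂)/2, r₂ = 2a_t − r₁ = 2×4.9866×10^5 − 1.040×10^5 = 8.9332×10^5 km.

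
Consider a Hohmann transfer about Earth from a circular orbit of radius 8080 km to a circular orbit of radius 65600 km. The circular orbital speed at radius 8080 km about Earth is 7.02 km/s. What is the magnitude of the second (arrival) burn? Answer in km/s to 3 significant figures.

From the circular-orbit relation v² = μ/r at r = 8080 km: μ = v²r = (7.02)² × 8080 = 3.98186×10^5 km³/s².
The Hohmann ellipse has a_t = (r₁ + r₂)/2 = 36840 km.
On the circular orbit at r = 65600 km, v_c = √(μ/r) = 2.464 km/s.
Vis-viva on the transfer ellipse at r = 65600 km gives v_t = √[μ(2/r − 1/a_t)] = 1.154 km/s.
Δv₂ = |v_t − v_c| = |1.154 − 2.464| = 1.310 km/s.

Δv₂ = 1.31 km/s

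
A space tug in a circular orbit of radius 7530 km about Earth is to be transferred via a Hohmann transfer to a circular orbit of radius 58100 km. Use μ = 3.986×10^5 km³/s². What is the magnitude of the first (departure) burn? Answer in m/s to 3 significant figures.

Δv₁ = 2410 m/s

The Hohmann ellipse has a_t = (r₁ + r₂)/2 = 32815 km.
Circular speed at r = 7530 km: v_c = √(μ/r) = 7.276 km/s.
Vis-viva on the transfer ellipse at r = 7530 km gives v_t = √[μ(2/r − 1/a_t)] = 9.681 km/s.
Δv₁ = |v_t − v_c| = |9.681 − 7.276| = 2.405 km/s.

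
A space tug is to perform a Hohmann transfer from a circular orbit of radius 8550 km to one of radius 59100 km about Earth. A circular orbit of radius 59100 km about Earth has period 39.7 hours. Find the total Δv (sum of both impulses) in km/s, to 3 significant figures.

From Kepler's third law T² = 4π²r³/μ at r = 59100 km, T = 39.7 hours = 39.7 × 3600 s = 1.4292×10^5 s: μ = 4π²r³/T² = 3.98966×10^5 km³/s².
The Hohmann ellipse has a_t = (r₁ + r₂)/2 = 33825 km.
At r₁ the circular-orbit speed is v₁ = √(μ/r₁) = 6.831 km/s.
Transfer-orbit speed at r₁ (v² = μ(2/r − 1/a)): v_p = √[μ(2/r₁ − 1/a_t)] = 9.029 km/s.
First burn Δv₁ = |v_p − v₁| = 2.198 km/s.
At r₂, v₂ = √(μ/r₂) = 2.598 km/s.
Transfer-orbit speed at r₂: v_a = √[μ(2/r₂ − 1/a_t)] = 1.306 km/s.
Second burn Δv₂ = |v₂ − v_a| = 1.292 km/s.
Δv = Δv₁ + Δv₂ = 2.198 + 1.292 = 3.490 km/s.

Δv = 3.49 km/s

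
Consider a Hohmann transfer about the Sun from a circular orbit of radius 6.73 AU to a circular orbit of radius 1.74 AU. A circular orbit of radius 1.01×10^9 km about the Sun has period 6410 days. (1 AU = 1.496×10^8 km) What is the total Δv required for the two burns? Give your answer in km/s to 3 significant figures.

Δv = 10.0 km/s

From Kepler's third law T² = 4π²r³/μ at r = 1.01×10^9 km, T = 6410 days = 6410 × 86400 s = 5.53824×10^8 s: μ = 4π²r³/T² = 1.32611×10^11 km³/s².
In km: r₁ = 6.73 × 1.496×10^8 = 1.006808×10^9 km; r₂ = 1.74 × 1.496×10^8 = 2.60304×10^8 km.
The Hohmann ellipse has a_t = (r₁ + r₂)/2 = 6.33556×10^8 km.
At r₁ the circular-orbit speed is v₁ = √(μ/r₁) = 11.4767 km/s.
On the transfer ellipse at r₁, vis-viva gives v_a = √[μ(2/r₁ − 1/a_t)] = 7.35639 km/s.
First burn Δv₁ = |v_a − v₁| = 4.120 km/s.
Circular speed at r₂: v₂ = √(μ/r₂) = 22.571 km/s.
Transfer-orbit speed at r₂: v_p = √[μ(2/r₂ − 1/a_t)] = 28.453 km/s.
Second burn Δv₂ = |v₂ − v_p| = 5.882 km/s.
Total Δv = Δv₁ + Δv₂ = 10.00 km/s.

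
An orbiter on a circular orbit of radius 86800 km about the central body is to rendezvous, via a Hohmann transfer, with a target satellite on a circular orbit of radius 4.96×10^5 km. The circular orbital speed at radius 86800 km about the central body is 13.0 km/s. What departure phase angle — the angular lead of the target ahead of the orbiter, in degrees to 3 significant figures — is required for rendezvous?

From the circular-orbit relation v² = μ/r at r = 86800 km: μ = v²r = (13.0)² × 86800 = 1.46692×10^7 km³/s².
The Hohmann ellipse has a_t = (r₁ + r₂)/2 = 2.914×10^5 km.
Transfer time t = π√(a_t³/μ) = 1.2903×10^5 s.
Target angular speed ω₂ = √(μ/r₂³) = 1.0964×10^-5 rad/s.
Angle swept by the target during transfer: ω₂·t = 1.4147 rad = 81.06°.
Arrival is 180° from departure on the ellipse, so φ = 180° − 81.06° = 98.9°.

φ = 98.9°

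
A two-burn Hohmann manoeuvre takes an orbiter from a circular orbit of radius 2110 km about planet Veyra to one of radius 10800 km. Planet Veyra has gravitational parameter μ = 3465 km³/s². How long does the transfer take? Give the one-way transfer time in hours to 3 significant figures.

t = 7.69 hours

Transfer-ellipse semi-major axis a_t = (r₁ + r₂)/2 = (2110 + 10800)/2 = 6455 km.
Transfer time t = π√(a_t³/μ) = π√((6455)³ / 3465) = 27680 s.
Converting: 27680 s ÷ 3600 s/hour = 7.69 hours.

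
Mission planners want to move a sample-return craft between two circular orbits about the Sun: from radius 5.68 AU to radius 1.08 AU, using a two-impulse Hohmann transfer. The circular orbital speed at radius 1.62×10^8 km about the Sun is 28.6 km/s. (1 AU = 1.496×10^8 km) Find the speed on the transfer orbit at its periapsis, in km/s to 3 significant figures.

From the circular-orbit relation v² = μ/r at r = 1.62×10^8 km: μ = v²r = (28.6)² × 1.62×10^8 = 1.32510×10^11 km³/s².
In km: r₁ = 5.68 × 1.496×10^8 = 8.49728×10^8 km; r₂ = 1.08 × 1.496×10^8 = 1.61568×10^8 km.
The Hohmann ellipse has a_t = (r₁ + r₂)/2 = 5.05648×10^8 km.
The periapsis of the transfer ellipse is at r = 1.61568×10^8 km.
Vis-viva: v = √[μ(2/r − 1/a_t)] = √[1.32510×10^11 × (2/1.61568×10^8 − 1/5.05648×10^8)] = 37.12 km/s.

v = 37.1 km/s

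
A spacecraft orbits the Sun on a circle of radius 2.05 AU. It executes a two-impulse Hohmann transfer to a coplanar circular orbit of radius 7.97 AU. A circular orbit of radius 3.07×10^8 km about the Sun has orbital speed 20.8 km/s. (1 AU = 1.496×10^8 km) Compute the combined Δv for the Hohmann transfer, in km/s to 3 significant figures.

From the circular-orbit relation v² = μ/r at r = 3.07×10^8 km: μ = v²r = (20.8)² × 3.07×10^8 = 1.32820×10^11 km³/s².
In km: r₁ = 2.05 × 1.496×10^8 = 3.0668×10^8 km; r₂ = 7.97 × 1.496×10^8 = 1.192312×10^9 km.
Transfer-ellipse semi-major axis a_t = (r₁ + r₂)/2 = (3.0668×10^8 + 1.192312×10^9)/2 = 7.49496×10^8 km.
At r₁ the circular-orbit speed is v₁ = √(μ/r₁) = 20.811 km/s.
On the transfer ellipse at r₁, vis-viva gives v_p = √[μ(2/r₁ − 1/a_t)] = 26.248 km/s.
First burn Δv₁ = |v_p − v₁| = 5.437 km/s.
Circular speed at r₂: v₂ = √(μ/r₂) = 10.554 km/s.
Transfer-orbit speed at r₂: v_a = √[μ(2/r₂ − 1/a_t)] = 6.7514 km/s.
Second burn Δv₂ = |v₂ − v_a| = 3.803 km/s.
Δv = Δv₁ + Δv₂ = 5.437 + 3.803 = 9.240 km/s.

Δv = 9.24 km/s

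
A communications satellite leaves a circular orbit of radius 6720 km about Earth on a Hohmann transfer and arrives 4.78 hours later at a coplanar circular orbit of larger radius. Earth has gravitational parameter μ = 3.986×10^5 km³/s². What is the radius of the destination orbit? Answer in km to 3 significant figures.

Transfer time t = 4.78 hours = 17208 s, and t = π√(a_t³/μ).
So a_t = (μ t²/π²)^(1/3) = (3.986×10^5 × (17208)² / π²)^(1/3) = 22868 km.
Since a_t = (r₁ + r₂)/2, r₂ = 2a_t − r₁ = 2×22868 − 6720 = 39016 km.

r₂ = 39000 km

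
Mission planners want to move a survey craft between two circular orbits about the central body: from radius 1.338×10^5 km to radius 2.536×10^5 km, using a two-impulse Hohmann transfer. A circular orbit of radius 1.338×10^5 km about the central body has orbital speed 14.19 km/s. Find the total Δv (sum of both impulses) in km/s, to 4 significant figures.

From the circular-orbit relation v² = μ/r at r = 1.338×10^5 km: μ = v²r = (14.19)² × 1.338×10^5 = 2.69414×10^7 km³/s².
Semi-major axis of the transfer orbit: a_t = (1.338×10^5 + 2.536×10^5)/2 = 1.937×10^5 km.
At r₁ the circular-orbit speed is v₁ = √(μ/r₁) = 14.190 km/s.
On the transfer ellipse at r₁, v² = μ(2/r − 1/a) gives v_p = √[μ(2/r₁ − 1/a_t)] = 16.236 km/s.
First burn Δv₁ = |v_p − v₁| = 2.046 km/s.
Circular speed at r₂: v₂ = √(μ/r₂) = 10.307 km/s.
Transfer-orbit speed at r₂: v_a = √[μ(2/r₂ − 1/a_t)] = 8.5664 km/s.
Second burn Δv₂ = |v₂ − v_a| = 1.741 km/s.
Δv = Δv₁ + Δv₂ = 2.046 + 1.741 = 3.787 km/s.

Δv = 3.787 km/s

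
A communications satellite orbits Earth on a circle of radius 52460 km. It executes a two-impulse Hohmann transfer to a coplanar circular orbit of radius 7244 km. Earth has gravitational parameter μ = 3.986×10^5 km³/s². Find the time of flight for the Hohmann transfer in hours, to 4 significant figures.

Semi-major axis of the transfer orbit: a_t = (52460 + 7244)/2 = 29852 km.
By Kepler's third law the transfer-orbit period is T = 2π√(a_t³/μ), so t = T/2 = 25665 s.
Converting: 25665 s ÷ 3600 s/hour = 7.129 hours.

t = 7.129 hours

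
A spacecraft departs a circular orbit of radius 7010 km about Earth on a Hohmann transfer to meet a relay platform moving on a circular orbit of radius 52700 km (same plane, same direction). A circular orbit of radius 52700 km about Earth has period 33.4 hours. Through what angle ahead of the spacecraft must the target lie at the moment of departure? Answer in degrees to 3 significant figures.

From Kepler's third law T² = 4π²r³/μ at r = 52700 km, T = 33.4 hours = 33.4 × 3600 s = 1.2024×10^5 s: μ = 4π²r³/T² = 3.99663×10^5 km³/s².
The Hohmann ellipse has a_t = (r₁ + r₂)/2 = 29855 km.
Transfer time t = π√(a_t³/μ) = 25635 s.
Target angular speed ω₂ = √(μ/r₂³) = 5.2255×10^-5 rad/s.
Angle swept by the target during transfer: ω₂·t = 1.3396 rad = 76.75°.
Arrival is 180° from departure on the ellipse, so φ = 180° − 76.75° = 103°.

φ = 103°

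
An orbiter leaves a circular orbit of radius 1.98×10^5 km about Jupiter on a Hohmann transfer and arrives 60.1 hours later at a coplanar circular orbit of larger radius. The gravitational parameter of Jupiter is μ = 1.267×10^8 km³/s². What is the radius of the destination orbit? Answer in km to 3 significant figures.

r₂ = 1.49×10^6 km

Transfer time t = 60.1 hours = 2.1636×10^5 s, and t = π√(a_t³/μ).
So a_t = (μ t²/π²)^(1/3) = (1.267×10^8 × (2.1636×10^5)² / π²)^(1/3) = 8.4387×10^5 km.
Since a_t = (r₁ + r₂)/2, r₂ = 2a_t − r₁ = 2×8.4387×10^5 − 1.980×10^5 = 1.48974×10^6 km.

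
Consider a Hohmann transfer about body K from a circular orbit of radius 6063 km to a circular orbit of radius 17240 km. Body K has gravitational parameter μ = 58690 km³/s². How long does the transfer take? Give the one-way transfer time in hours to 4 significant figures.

t = 4.530 hours

Semi-major axis of the transfer orbit: a_t = (6063 + 17240)/2 = 11651.5 km.
By Kepler's third law the transfer-orbit period is T = 2π√(a_t³/μ), so t = T/2 = 16309 s.
Converting: 16309 s ÷ 3600 s/hour = 4.530 hours.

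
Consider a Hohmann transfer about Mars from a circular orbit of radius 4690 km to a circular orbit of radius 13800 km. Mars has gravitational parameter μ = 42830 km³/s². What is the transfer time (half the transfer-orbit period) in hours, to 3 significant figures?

t = 3.75 hours

Semi-major axis of the transfer orbit: a_t = (4690 + 13800)/2 = 9245 km.
Half the transfer-orbit period gives t = π√(a_t³/μ) = 13490 s.
Converting: 13490 s ÷ 3600 s/hour = 3.75 hours.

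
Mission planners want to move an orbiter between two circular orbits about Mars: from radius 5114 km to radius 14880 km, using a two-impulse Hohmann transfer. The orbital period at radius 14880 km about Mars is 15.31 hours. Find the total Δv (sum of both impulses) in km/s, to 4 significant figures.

From Kepler's third law T² = 4π²r³/μ at r = 14880 km, T = 15.31 hours = 15.31 × 3600 s = 55116 s: μ = 4π²r³/T² = 42816.7 km³/s².
The Hohmann ellipse has a_t = (r₁ + r₂)/2 = 9997 km.
Circular speed at r₁: v₁ = √(μ/r₁) = √(42816.7/5114) = 2.8935 km/s.
Transfer-orbit speed at r₁ (v² = μ(2/r − 1/a)): v_p = √[μ(2/r₁ − 1/a_t)] = 3.5301 km/s.
First burn Δv₁ = |v_p − v₁| = 0.6366 km/s.
Circular speed at r₂: v₂ = √(μ/r₂) = 1.69631 km/s.
Transfer-orbit speed at r₂: v_a = √[μ(2/r₂ − 1/a_t)] = 1.21325 km/s.
Second burn Δv₂ = |v₂ − v_a| = 0.4831 km/s.
Δv = Δv₁ + Δv₂ = 0.6366 + 0.4831 = 1.120 km/s.

Δv = 1.120 km/s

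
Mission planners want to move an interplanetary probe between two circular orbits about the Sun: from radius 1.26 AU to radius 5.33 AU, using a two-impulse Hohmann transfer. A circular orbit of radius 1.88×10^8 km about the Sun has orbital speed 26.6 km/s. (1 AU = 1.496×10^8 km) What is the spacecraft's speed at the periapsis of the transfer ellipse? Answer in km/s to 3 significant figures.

From the circular-orbit relation v² = μ/r at r = 1.88×10^8 km: μ = v²r = (26.6)² × 1.88×10^8 = 1.33021×10^11 km³/s².
In km: r₁ = 1.26 × 1.496×10^8 = 1.88496×10^8 km; r₂ = 5.33 × 1.496×10^8 = 7.97368×10^8 km.
Transfer-ellipse semi-major axis a_t = (r₁ + r₂)/2 = (1.88496×10^8 + 7.97368×10^8)/2 = 4.92932×10^8 km.
The periapsis of the transfer ellipse is at r = 1.88496×10^8 km.
Vis-viva: v = √[μ(2/r − 1/a_t)] = √[1.33021×10^11 × (2/1.88496×10^8 − 1/4.92932×10^8)] = 33.79 km/s.

v = 33.8 km/s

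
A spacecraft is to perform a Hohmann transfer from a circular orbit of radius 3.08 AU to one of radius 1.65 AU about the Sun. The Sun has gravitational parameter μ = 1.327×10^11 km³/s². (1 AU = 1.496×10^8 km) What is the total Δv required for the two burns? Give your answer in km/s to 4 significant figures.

Δv = 6.069 km/s

In km: r₁ = 3.08 × 1.496×10^8 = 4.60768×10^8 km; r₂ = 1.65 × 1.496×10^8 = 2.4684×10^8 km.
Transfer-ellipse semi-major axis a_t = (r₁ + r₂)/2 = (4.60768×10^8 + 2.4684×10^8)/2 = 3.53804×10^8 km.
Circular speed at r₁: v₁ = √(μ/r₁) = √(1.327×10^11/4.60768×10^8) = 16.9705 km/s.
On the transfer ellipse at r₁, vis-viva equation gives v_a = √[μ(2/r₁ − 1/a_t)] = 14.1749 km/s.
First burn Δv₁ = |v_a − v₁| = 2.7956 km/s.
At r₂, v₂ = √(μ/r₂) = 23.1861 km/s.
Transfer-orbit speed at r₂: v_p = √[μ(2/r₂ − 1/a_t)] = 26.4599 km/s.
Second burn Δv₂ = |v₂ − v_p| = 3.2738 km/s.
Δv = Δv₁ + Δv₂ = 2.7956 + 3.2738 = 6.069 km/s.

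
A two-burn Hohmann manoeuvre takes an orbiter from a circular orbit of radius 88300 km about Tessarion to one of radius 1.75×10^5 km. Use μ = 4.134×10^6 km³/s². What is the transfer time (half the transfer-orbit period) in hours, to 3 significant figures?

Semi-major axis of the transfer orbit: a_t = (88300 + 1.750×10^5)/2 = 1.3165×10^5 km.
Transfer time t = π√(a_t³/μ) = π√((1.3165×10^5)³ / 4.134×10^6) = 73810 s.
Converting: 73810 s ÷ 3600 s/hour = 20.5 hours.

t = 20.5 hours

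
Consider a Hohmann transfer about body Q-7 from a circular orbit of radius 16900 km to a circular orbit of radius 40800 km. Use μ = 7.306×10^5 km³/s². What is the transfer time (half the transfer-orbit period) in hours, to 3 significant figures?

Semi-major axis of the transfer orbit: a_t = (16900 + 40800)/2 = 28850 km.
Half the transfer-orbit period gives t = π√(a_t³/μ) = 18010 s.
Converting: 18010 s ÷ 3600 s/hour = 5.00 hours.

t = 5.00 hours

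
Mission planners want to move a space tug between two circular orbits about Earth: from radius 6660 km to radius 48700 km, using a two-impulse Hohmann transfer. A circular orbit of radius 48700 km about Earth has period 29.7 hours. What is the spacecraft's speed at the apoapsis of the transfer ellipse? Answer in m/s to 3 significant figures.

From Kepler's third law T² = 4π²r³/μ at r = 48700 km, T = 29.7 hours = 29.7 × 3600 s = 1.0692×10^5 s: μ = 4π²r³/T² = 3.98868×10^5 km³/s².
Semi-major axis of the transfer orbit: a_t = (6660 + 48700)/2 = 27680 km.
The apoapsis of the transfer ellipse is at r = 48700 km.
From the vis-viva equation, v = √[μ(2/r − 1/a_t)] = 1.404 km/s.

v = 1400 m/s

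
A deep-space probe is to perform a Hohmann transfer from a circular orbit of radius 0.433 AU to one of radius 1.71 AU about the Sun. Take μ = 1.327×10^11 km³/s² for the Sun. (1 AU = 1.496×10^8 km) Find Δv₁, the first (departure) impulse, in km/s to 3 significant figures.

Δv₁ = 11.9 km/s

In km: r₁ = 0.433 × 1.496×10^8 = 6.47768×10^7 km; r₂ = 1.71 × 1.496×10^8 = 2.55816×10^8 km.
Transfer-ellipse semi-major axis a_t = (r₁ + r₂)/2 = (6.47768×10^7 + 2.55816×10^8)/2 = 1.602964×10^8 km.
On the circular orbit at r = 6.47768×10^7 km, v_c = √(μ/r) = 45.26 km/s.
Transfer-orbit speed at the same r (vis-viva, a = a_t): v_t = √[μ(2/r − 1/a_t)] = 57.18 km/s.
Δv₁ = |v_t − v_c| = |57.18 − 45.26| = 11.92 km/s.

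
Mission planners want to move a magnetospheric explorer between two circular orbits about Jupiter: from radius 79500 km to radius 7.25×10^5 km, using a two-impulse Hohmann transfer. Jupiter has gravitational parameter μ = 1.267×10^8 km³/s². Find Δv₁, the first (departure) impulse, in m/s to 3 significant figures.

Transfer-ellipse semi-major axis a_t = (r₁ + r₂)/2 = (79500 + 7.250×10^5)/2 = 4.0225×10^5 km.
Circular speed at r = 79500 km: v_c = √(μ/r) = 39.921 km/s.
Vis-viva on the transfer ellipse at r = 79500 km gives v_t = √[μ(2/r − 1/a_t)] = 53.595 km/s.
Δv₁ = |v_t − v_c| = |53.595 − 39.921| = 13.67 km/s.

Δv₁ = 13700 m/s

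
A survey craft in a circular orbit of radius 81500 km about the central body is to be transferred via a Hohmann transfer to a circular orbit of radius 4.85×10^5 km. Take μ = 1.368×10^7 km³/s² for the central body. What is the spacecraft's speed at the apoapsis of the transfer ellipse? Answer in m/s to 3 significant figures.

v = 2850 m/s

Semi-major axis of the transfer orbit: a_t = (81500 + 4.850×10^5)/2 = 2.8325×10^5 km.
At apoapsis, r = 4.850×10^5 km.
Applying v² = μ(2/r − 1/a_t): v = 2.849 km/s.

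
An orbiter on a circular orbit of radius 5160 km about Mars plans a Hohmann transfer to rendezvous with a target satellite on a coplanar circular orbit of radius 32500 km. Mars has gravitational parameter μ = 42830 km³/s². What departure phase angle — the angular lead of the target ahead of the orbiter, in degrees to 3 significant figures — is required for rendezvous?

φ = 101°

Semi-major axis of the transfer orbit: a_t = (5160 + 32500)/2 = 18830 km.
Transfer time t = π√(a_t³/μ) = 39224 s.
The target's mean motion on its circular orbit is ω₂ = √(μ/r₂³) = 3.5322×10^-5 rad/s.
Angle swept by the target during transfer: ω₂·t = 1.3855 rad = 79.38°.
Arrival is 180° from departure on the ellipse, so φ = 180° − 79.38° = 101°.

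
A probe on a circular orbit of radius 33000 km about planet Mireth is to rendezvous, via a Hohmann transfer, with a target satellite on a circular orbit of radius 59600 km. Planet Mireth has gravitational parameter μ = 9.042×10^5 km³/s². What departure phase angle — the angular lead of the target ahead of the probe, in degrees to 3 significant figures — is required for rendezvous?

φ = 56.8°

Semi-major axis of the transfer orbit: a_t = (33000 + 59600)/2 = 46300 km.
Transfer time t = π√(a_t³/μ) = 32910 s.
Target angular speed ω₂ = √(μ/r₂³) = 6.535×10^-5 rad/s.
Angle swept by the target during transfer: ω₂·t = 2.151 rad = 123.2°.
Arrival is 180° from departure on the ellipse, so φ = 180° − 123.2° = 56.8°.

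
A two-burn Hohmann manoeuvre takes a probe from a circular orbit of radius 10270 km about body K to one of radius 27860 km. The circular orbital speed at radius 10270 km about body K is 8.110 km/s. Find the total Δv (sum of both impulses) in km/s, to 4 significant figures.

From the circular-orbit relation v² = μ/r at r = 10270 km: μ = v²r = (8.110)² × 10270 = 6.75479×10^5 km³/s².
Transfer-ellipse semi-major axis a_t = (r₁ + r₂)/2 = (10270 + 27860)/2 = 19065 km.
At r₁ the circular-orbit speed is v₁ = √(μ/r₁) = 8.110 km/s.
Transfer-orbit speed at r₁ (v² = μ(2/r − 1/a)): v_p = √[μ(2/r₁ − 1/a_t)] = 9.804 km/s.
First burn Δv₁ = |v_p − v₁| = 1.694 km/s.
At r₂, v₂ = √(μ/r₂) = 4.924 km/s.
Transfer-orbit speed at r₂: v_a = √[μ(2/r₂ − 1/a_t)] = 3.614 km/s.
Second burn Δv₂ = |v₂ − v_a| = 1.310 km/s.
Total Δv = Δv₁ + Δv₂ = 3.004 km/s.

Δv = 3.004 km/s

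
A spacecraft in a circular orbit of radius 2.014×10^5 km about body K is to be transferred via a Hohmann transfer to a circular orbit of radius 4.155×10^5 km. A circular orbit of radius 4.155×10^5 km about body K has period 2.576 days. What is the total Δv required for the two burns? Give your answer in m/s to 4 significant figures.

From Kepler's third law T² = 4π²r³/μ at r = 4.155×10^5 km, T = 2.576 days = 2.576 × 86400 s = 2.225664×10^5 s: μ = 4π²r³/T² = 5.71681×10^7 km³/s².
Transfer-ellipse semi-major axis a_t = (r₁ + r₂)/2 = (2.014×10^5 + 4.155×10^5)/2 = 3.0845×10^5 km.
At r₁ the circular-orbit speed is v₁ = √(μ/r₁) = 16.848 km/s.
Transfer-orbit speed at r₁ (vis-viva equation): v_p = √[μ(2/r₁ − 1/a_t)] = 19.554 km/s.
First burn Δv₁ = |v_p − v₁| = 2.706 km/s.
Circular speed at r₂: v₂ = √(μ/r₂) = 11.73 km/s.
Transfer-orbit speed at r₂: v_a = √[μ(2/r₂ − 1/a_t)] = 9.478 km/s.
Second burn Δv₂ = |v₂ − v_a| = 2.252 km/s.
Δv = Δv₁ + Δv₂ = 2.706 + 2.252 = 4.958 km/s.

Δv = 4958 m/s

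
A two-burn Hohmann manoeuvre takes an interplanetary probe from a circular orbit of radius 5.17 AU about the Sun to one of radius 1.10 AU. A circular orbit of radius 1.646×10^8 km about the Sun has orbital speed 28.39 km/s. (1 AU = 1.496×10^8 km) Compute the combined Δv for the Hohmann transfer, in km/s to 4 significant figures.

Δv = 13.41 km/s

From the circular-orbit relation v² = μ/r at r = 1.646×10^8 km: μ = v²r = (28.39)² × 1.646×10^8 = 1.32666×10^11 km³/s².
In km: r₁ = 5.17 × 1.496×10^8 = 7.73432×10^8 km; r₂ = 1.10 × 1.496×10^8 = 1.6456×10^8 km.
Semi-major axis of the transfer orbit: a_t = (7.73432×10^8 + 1.6456×10^8)/2 = 4.68996×10^8 km.
At r₁ the circular-orbit speed is v₁ = √(μ/r₁) = 13.097 km/s.
On the transfer ellipse at r₁, vis-viva equation gives v_a = √[μ(2/r₁ − 1/a_t)] = 7.7579 km/s.
First burn Δv₁ = |v_a − v₁| = 5.339 km/s.
At r₂, v₂ = √(μ/r₂) = 28.393 km/s.
Transfer-orbit speed at r₂: v_p = √[μ(2/r₂ − 1/a_t)] = 36.462 km/s.
Second burn Δv₂ = |v₂ − v_p| = 8.069 km/s.
Δv = Δv₁ + Δv₂ = 5.339 + 8.069 = 13.41 km/s.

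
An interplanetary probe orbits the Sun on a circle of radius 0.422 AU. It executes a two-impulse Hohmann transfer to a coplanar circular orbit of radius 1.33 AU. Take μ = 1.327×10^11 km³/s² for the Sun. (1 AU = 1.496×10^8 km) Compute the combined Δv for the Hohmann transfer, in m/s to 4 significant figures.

Δv = 18550 m/s

In km: r₁ = 0.422 × 1.496×10^8 = 6.31312×10^7 km; r₂ = 1.33 × 1.496×10^8 = 1.98968×10^8 km.
The Hohmann ellipse has a_t = (r₁ + r₂)/2 = 1.310496×10^8 km.
Circular speed at r₁: v₁ = √(μ/r₁) = √(1.327×10^11/6.31312×10^7) = 45.847 km/s.
Transfer-orbit speed at r₁ (vis-viva equation): v_p = √[μ(2/r₁ − 1/a_t)] = 56.492 km/s.
First burn Δv₁ = |v_p − v₁| = 10.645 km/s.
At r₂, v₂ = √(μ/r₂) = 25.8252 km/s.
Transfer-orbit speed at r₂: v_a = √[μ(2/r₂ − 1/a_t)] = 17.9245 km/s.
Second burn Δv₂ = |v₂ − v_a| = 7.9007 km/s.
Δv = Δv₁ + Δv₂ = 10.645 + 7.9007 = 18.55 km/s.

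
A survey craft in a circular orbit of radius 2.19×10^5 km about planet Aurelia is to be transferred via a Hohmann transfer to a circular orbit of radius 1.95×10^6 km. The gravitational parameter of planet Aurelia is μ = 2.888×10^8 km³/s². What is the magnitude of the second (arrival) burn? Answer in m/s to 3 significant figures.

The Hohmann ellipse has a_t = (r₁ + r₂)/2 = 1.0845×10^6 km.
Circular speed at r = 1.950×10^6 km: v_c = √(μ/r) = 12.17 km/s.
Transfer-orbit speed at the same r (vis-viva, a = a_t): v_t = √[μ(2/r − 1/a_t)] = 5.469 km/s.
Δv₂ = |v_t − v_c| = |5.469 − 12.17| = 6.701 km/s.

Δv₂ = 6700 m/s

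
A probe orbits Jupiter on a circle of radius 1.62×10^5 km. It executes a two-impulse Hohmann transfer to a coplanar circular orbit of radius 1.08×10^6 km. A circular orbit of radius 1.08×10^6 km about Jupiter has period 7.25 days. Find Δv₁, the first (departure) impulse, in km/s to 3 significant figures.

Δv₁ = 8.92 km/s

From Kepler's third law T² = 4π²r³/μ at r = 1.08×10^6 km, T = 7.25 days = 7.25 × 86400 s = 6.264×10^5 s: μ = 4π²r³/T² = 1.26744×10^8 km³/s².
Semi-major axis of the transfer orbit: a_t = (1.620×10^5 + 1.080×10^6)/2 = 6.210×10^5 km.
On the circular orbit at r = 1.620×10^5 km, v_c = √(μ/r) = 27.971 km/s.
Vis-viva on the transfer ellipse at r = 1.620×10^5 km gives v_t = √[μ(2/r − 1/a_t)] = 36.887 km/s.
Δv₁ = |v_t − v_c| = |36.887 − 27.971| = 8.916 km/s.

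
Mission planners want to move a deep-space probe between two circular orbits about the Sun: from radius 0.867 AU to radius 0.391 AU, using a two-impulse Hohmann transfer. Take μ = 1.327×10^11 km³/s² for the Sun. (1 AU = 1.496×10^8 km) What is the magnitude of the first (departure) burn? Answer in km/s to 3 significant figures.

In km: r₁ = 0.867 × 1.496×10^8 = 1.297032×10^8 km; r₂ = 0.391 × 1.496×10^8 = 5.84936×10^7 km.
The Hohmann ellipse has a_t = (r₁ + r₂)/2 = 9.40984×10^7 km.
On the circular orbit at r = 1.297032×10^8 km, v_c = √(μ/r) = 31.986 km/s.
Vis-viva on the transfer ellipse at r = 1.297032×10^8 km gives v_t = √[μ(2/r − 1/a_t)] = 25.219 km/s.
Δv₁ = |v_t − v_c| = |25.219 − 31.986| = 6.767 km/s.

Δv₁ = 6.77 km/s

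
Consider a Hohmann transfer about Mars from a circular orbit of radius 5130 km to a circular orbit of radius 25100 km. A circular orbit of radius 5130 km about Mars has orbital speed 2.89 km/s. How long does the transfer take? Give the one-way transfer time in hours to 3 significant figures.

t = 7.83 hours

From the circular-orbit relation v² = μ/r at r = 5130 km: μ = v²r = (2.89)² × 5130 = 42846.3 km³/s².
Semi-major axis of the transfer orbit: a_t = (5130 + 25100)/2 = 15115 km.
By Kepler's third law the transfer-orbit period is T = 2π√(a_t³/μ), so t = T/2 = 28200 s.
Converting: 28200 s ÷ 3600 s/hour = 7.83 hours.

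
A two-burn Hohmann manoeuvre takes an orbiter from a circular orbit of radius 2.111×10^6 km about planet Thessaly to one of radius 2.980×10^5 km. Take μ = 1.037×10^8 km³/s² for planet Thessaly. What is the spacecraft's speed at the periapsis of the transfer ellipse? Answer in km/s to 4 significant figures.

Semi-major axis of the transfer orbit: a_t = (2.111×10^6 + 2.980×10^5)/2 = 1.2045×10^6 km.
At periapsis, r = 2.980×10^5 km.
Applying v² = μ(2/r − 1/a_t): v = 24.70 km/s.

v = 24.70 km/s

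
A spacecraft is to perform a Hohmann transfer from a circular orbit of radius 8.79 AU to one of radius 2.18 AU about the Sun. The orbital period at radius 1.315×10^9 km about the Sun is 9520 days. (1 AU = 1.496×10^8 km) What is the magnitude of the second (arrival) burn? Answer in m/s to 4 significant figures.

Δv₂ = 5364 m/s

From Kepler's third law T² = 4π²r³/μ at r = 1.315×10^9 km, T = 9520 days = 9520 × 86400 s = 8.22528×10^8 s: μ = 4π²r³/T² = 1.32689×10^11 km³/s².
In km: r₁ = 8.79 × 1.496×10^8 = 1.314984×10^9 km; r₂ = 2.18 × 1.496×10^8 = 3.26128×10^8 km.
The Hohmann ellipse has a_t = (r₁ + r₂)/2 = 8.20556×10^8 km.
Circular speed at r = 3.26128×10^8 km: v_c = √(μ/r) = 20.171 km/s.
Transfer-orbit speed at the same r (vis-viva, a = a_t): v_t = √[μ(2/r − 1/a_t)] = 25.535 km/s.
Δv₂ = |v_t − v_c| = |25.535 − 20.171| = 5.364 km/s.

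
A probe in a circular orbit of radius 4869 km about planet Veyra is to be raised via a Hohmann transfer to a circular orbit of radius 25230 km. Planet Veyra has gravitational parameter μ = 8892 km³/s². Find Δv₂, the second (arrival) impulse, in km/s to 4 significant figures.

Transfer-ellipse semi-major axis a_t = (r₁ + r₂)/2 = (4869 + 25230)/2 = 15049.5 km.
On the circular orbit at r = 25230 km, v_c = √(μ/r) = 0.5937 km/s.
Vis-viva on the transfer ellipse at r = 25230 km gives v_t = √[μ(2/r − 1/a_t)] = 0.3377 km/s.
Δv₂ = |v_t − v_c| = |0.3377 − 0.5937| = 0.2560 km/s.

Δv₂ = 0.2560 km/s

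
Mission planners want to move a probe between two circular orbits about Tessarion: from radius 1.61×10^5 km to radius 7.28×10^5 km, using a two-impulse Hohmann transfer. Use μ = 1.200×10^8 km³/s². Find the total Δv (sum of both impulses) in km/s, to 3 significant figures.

Δv = 12.7 km/s

The Hohmann ellipse has a_t = (r₁ + r₂)/2 = 4.445×10^5 km.
At r₁ the circular-orbit speed is v₁ = √(μ/r₁) = 27.301 km/s.
On the transfer ellipse at r₁, vis-viva equation gives v_p = √[μ(2/r₁ − 1/a_t)] = 34.939 km/s.
First burn Δv₁ = |v_p − v₁| = 7.638 km/s.
At r₂, v₂ = √(μ/r₂) = 12.839 km/s.
Transfer-orbit speed at r₂: v_a = √[μ(2/r₂ − 1/a_t)] = 7.7268 km/s.
Second burn Δv₂ = |v₂ − v_a| = 5.112 km/s.
Total Δv = Δv₁ + Δv₂ = 12.75 km/s.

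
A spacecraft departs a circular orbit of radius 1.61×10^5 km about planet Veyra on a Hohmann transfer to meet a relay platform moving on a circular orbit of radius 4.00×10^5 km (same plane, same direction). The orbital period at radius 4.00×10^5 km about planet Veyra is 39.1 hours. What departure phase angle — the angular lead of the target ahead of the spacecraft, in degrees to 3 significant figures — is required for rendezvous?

From Kepler's third law T² = 4π²r³/μ at r = 4.00×10^5 km, T = 39.1 hours = 39.1 × 3600 s = 1.4076×10^5 s: μ = 4π²r³/T² = 1.27521×10^8 km³/s².
The Hohmann ellipse has a_t = (r₁ + r₂)/2 = 2.805×10^5 km.
The half-period of the transfer ellipse is t = π√(a_t³/μ) = 41330 s.
Target angular speed ω₂ = √(μ/r₂³) = 4.464×10^-5 rad/s.
Angle swept by the target during transfer: ω₂·t = 1.845 rad = 105.7°.
Arrival is 180° from departure on the ellipse, so φ = 180° − 105.7° = 74.3°.

φ = 74.3°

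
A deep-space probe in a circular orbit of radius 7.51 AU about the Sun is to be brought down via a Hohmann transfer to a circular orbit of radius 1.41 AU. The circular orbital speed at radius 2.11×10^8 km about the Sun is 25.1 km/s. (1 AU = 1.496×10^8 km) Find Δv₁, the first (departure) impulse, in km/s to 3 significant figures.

Δv₁ = 4.76 km/s

From the circular-orbit relation v² = μ/r at r = 2.11×10^8 km: μ = v²r = (25.1)² × 2.11×10^8 = 1.32932×10^11 km³/s².
In km: r₁ = 7.51 × 1.496×10^8 = 1.123496×10^9 km; r₂ = 1.41 × 1.496×10^8 = 2.10936×10^8 km.
Transfer-ellipse semi-major axis a_t = (r₁ + r₂)/2 = (1.123496×10^9 + 2.10936×10^8)/2 = 6.67216×10^8 km.
On the circular orbit at r = 1.123496×10^9 km, v_c = √(μ/r) = 10.8775 km/s.
Vis-viva on the transfer ellipse at r = 1.123496×10^9 km gives v_t = √[μ(2/r − 1/a_t)] = 6.11605 km/s.
Δv₁ = |v_t − v_c| = |6.11605 − 10.8775| = 4.761 km/s.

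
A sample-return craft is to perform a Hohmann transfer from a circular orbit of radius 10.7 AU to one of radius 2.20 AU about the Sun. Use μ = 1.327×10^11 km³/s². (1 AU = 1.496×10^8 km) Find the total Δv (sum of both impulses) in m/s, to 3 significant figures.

In km: r₁ = 10.7 × 1.496×10^8 = 1.60072×10^9 km; r₂ = 2.20 × 1.496×10^8 = 3.2912×10^8 km.
Semi-major axis of the transfer orbit: a_t = (1.60072×10^9 + 3.2912×10^8)/2 = 9.6492×10^8 km.
At r₁ the circular-orbit speed is v₁ = √(μ/r₁) = 9.105 km/s.
Transfer-orbit speed at r₁ (vis-viva): v_a = √[μ(2/r₁ − 1/a_t)] = 5.318 km/s.
First burn Δv₁ = |v_a − v₁| = 3.787 km/s.
Circular speed at r₂: v₂ = √(μ/r₂) = 20.0798 km/s.
Transfer-orbit speed at r₂: v_p = √[μ(2/r₂ − 1/a_t)] = 25.8625 km/s.
Second burn Δv₂ = |v₂ − v_p| = 5.783 km/s.
Δv = Δv₁ + Δv₂ = 3.787 + 5.783 = 9.570 km/s.

Δv = 9570 m/s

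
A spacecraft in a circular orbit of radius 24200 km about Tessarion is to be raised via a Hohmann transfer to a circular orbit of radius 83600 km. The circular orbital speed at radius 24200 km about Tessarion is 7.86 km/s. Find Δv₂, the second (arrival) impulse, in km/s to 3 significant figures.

From the circular-orbit relation v² = μ/r at r = 24200 km: μ = v²r = (7.86)² × 24200 = 1.49507×10^6 km³/s².
Transfer-ellipse semi-major axis a_t = (r₁ + r₂)/2 = (24200 + 83600)/2 = 53900 km.
On the circular orbit at r = 83600 km, v_c = √(μ/r) = 4.229 km/s.
Transfer-orbit speed at the same r (vis-viva, a = a_t): v_t = √[μ(2/r − 1/a_t)] = 2.834 km/s.
Δv₂ = |v_t − v_c| = |2.834 − 4.229| = 1.395 km/s.

Δv₂ = 1.40 km/s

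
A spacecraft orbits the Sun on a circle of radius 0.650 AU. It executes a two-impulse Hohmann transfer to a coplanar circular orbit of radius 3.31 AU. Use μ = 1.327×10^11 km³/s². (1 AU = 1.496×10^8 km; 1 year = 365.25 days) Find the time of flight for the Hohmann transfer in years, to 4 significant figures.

t = 1.393 years

In km: r₁ = 0.650 × 1.496×10^8 = 9.724×10^7 km; r₂ = 3.31 × 1.496×10^8 = 4.95176×10^8 km.
Semi-major axis of the transfer orbit: a_t = (9.724×10^7 + 4.95176×10^8)/2 = 2.96208×10^8 km.
Half the transfer-orbit period gives t = π√(a_t³/μ) = 4.397×10^7 s.
Converting: 4.397×10^7 s ÷ 3.15576×10^7 s/year (365.25 × 86400) = 1.393 years.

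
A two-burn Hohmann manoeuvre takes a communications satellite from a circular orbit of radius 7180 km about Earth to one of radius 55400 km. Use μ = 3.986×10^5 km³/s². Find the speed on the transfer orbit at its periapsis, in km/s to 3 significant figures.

v = 9.91 km/s

Transfer-ellipse semi-major axis a_t = (r₁ + r₂)/2 = (7180 + 55400)/2 = 31290 km.
The periapsis of the transfer ellipse is at r = 7180 km.
From the vis-viva equation, v = √[μ(2/r − 1/a_t)] = 9.914 km/s.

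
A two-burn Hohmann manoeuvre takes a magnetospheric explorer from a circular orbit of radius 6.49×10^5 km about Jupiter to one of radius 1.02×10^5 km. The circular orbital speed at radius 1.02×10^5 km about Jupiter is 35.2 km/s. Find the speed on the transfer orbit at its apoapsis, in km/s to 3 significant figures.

v = 7.27 km/s

From the circular-orbit relation v² = μ/r at r = 1.02×10^5 km: μ = v²r = (35.2)² × 1.02×10^5 = 1.26382×10^8 km³/s².
Semi-major axis of the transfer orbit: a_t = (6.490×10^5 + 1.020×10^5)/2 = 3.755×10^5 km.
At apoapsis, r = 6.490×10^5 km.
Applying v² = μ(2/r − 1/a_t): v = 7.273 km/s.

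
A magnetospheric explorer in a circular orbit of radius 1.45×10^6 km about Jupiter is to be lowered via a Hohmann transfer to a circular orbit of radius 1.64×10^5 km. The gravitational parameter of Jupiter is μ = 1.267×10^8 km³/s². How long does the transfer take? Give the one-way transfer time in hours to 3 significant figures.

t = 56.2 hours

Transfer-ellipse semi-major axis a_t = (r₁ + r₂)/2 = (1.450×10^6 + 1.640×10^5)/2 = 8.070×10^5 km.
By Kepler's third law the transfer-orbit period is T = 2π√(a_t³/μ), so t = T/2 = 2.023×10^5 s.
Converting: 2.023×10^5 s ÷ 3600 s/hour = 56.2 hours.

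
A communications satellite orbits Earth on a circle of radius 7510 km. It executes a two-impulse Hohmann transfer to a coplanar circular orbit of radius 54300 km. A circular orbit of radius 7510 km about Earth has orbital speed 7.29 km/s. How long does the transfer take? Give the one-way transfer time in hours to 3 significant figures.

From the circular-orbit relation v² = μ/r at r = 7510 km: μ = v²r = (7.29)² × 7510 = 3.99112×10^5 km³/s².
Semi-major axis of the transfer orbit: a_t = (7510 + 54300)/2 = 30905 km.
By Kepler's third law the transfer-orbit period is T = 2π√(a_t³/μ), so t = T/2 = 27017.5 s.
Converting: 27017.5 s ÷ 3600 s/hour = 7.50 hours.

t = 7.50 hours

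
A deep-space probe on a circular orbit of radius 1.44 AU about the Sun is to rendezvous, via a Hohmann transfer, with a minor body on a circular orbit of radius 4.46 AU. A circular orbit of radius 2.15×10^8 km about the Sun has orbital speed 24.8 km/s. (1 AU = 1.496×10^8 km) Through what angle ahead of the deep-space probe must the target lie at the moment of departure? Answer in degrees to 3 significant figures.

From the circular-orbit relation v² = μ/r at r = 2.15×10^8 km: μ = v²r = (24.8)² × 2.15×10^8 = 1.32234×10^11 km³/s².
In km: r₁ = 1.44 × 1.496×10^8 = 2.15424×10^8 km; r₂ = 4.46 × 1.496×10^8 = 6.67216×10^8 km.
Transfer-ellipse semi-major axis a_t = (r₁ + r₂)/2 = (2.15424×10^8 + 6.67216×10^8)/2 = 4.4132×10^8 km.
Transfer time t = π√(a_t³/μ) = 8.010×10^7 s.
The target's mean motion on its circular orbit is ω₂ = √(μ/r₂³) = 2.110×10^-8 rad/s.
Angle swept by the target during transfer: ω₂·t = 1.690 rad = 96.83°.
The deep-space probe traverses 180° on the transfer ellipse, so the target must lead by 180° − 96.83° = 83.2°.

φ = 83.2°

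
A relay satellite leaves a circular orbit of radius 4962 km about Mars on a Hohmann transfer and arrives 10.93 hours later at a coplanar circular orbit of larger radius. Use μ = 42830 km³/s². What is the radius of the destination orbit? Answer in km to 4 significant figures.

r₂ = 32780 km

Transfer time t = 10.93 hours = 39348 s, and t = π√(a_t³/μ).
So a_t = (μ t²/π²)^(1/3) = (42830 × (39348)² / π²)^(1/3) = 18870 km.
Since a_t = (r₁ + r₂)/2, r₂ = 2a_t − r₁ = 2×18870 − 4962 = 32778 km.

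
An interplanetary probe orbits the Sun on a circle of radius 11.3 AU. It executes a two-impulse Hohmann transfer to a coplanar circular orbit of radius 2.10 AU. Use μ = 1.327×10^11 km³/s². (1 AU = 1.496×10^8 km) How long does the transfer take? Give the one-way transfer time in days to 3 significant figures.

In km: r₁ = 11.3 × 1.496×10^8 = 1.69048×10^9 km; r₂ = 2.10 × 1.496×10^8 = 3.1416×10^8 km.
Semi-major axis of the transfer orbit: a_t = (1.69048×10^9 + 3.1416×10^8)/2 = 1.00232×10^9 km.
Transfer time t = π√(a_t³/μ) = π√((1.00232×10^9)³ / 1.327×10^11) = 2.737×10^8 s.
Converting: 2.737×10^8 s ÷ 86400 s/day = 3170 days.

t = 3170 days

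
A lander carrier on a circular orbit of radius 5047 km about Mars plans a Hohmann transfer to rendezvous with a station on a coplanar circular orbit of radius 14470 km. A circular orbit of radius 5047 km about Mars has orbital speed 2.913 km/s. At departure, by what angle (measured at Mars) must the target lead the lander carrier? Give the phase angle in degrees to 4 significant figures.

From the circular-orbit relation v² = μ/r at r = 5047 km: μ = v²r = (2.913)² × 5047 = 42826.7 km³/s².
Transfer-ellipse semi-major axis a_t = (r₁ + r₂)/2 = (5047 + 14470)/2 = 9758.5 km.
The half-period of the transfer ellipse is t = π√(a_t³/μ) = 14630 s.
The target's mean motion on its circular orbit is ω₂ = √(μ/r₂³) = 1.189×10^-4 rad/s.
Angle swept by the target during transfer: ω₂·t = 1.740 rad = 99.69°.
Arrival is 180° from departure on the ellipse, so φ = 180° − 99.69° = 80.31°.

φ = 80.31°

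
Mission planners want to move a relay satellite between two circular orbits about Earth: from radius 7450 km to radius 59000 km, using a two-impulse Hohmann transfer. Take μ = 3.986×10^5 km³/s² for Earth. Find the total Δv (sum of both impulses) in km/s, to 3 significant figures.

Transfer-ellipse semi-major axis a_t = (r₁ + r₂)/2 = (7450 + 59000)/2 = 33225 km.
Circular speed at r₁: v₁ = √(μ/r₁) = √(3.986×10^5/7450) = 7.3146 km/s.
Transfer-orbit speed at r₁ (vis-viva equation): v_p = √[μ(2/r₁ − 1/a_t)] = 9.7473 km/s.
First burn Δv₁ = |v_p − v₁| = 2.433 km/s.
Circular speed at r₂: v₂ = √(μ/r₂) = 2.599 km/s.
Transfer-orbit speed at r₂: v_a = √[μ(2/r₂ − 1/a_t)] = 1.231 km/s.
Second burn Δv₂ = |v₂ − v_a| = 1.368 km/s.
Total Δv = Δv₁ + Δv₂ = 3.801 km/s.

Δv = 3.80 km/s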